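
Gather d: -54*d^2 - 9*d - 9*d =-54*d^2 - 18*d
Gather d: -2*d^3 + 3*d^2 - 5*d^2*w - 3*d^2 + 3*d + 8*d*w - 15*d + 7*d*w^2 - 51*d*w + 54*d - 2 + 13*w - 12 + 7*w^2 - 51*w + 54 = -2*d^3 - 5*d^2*w + d*(7*w^2 - 43*w + 42) + 7*w^2 - 38*w + 40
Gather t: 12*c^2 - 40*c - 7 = 12*c^2 - 40*c - 7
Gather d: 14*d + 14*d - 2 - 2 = 28*d - 4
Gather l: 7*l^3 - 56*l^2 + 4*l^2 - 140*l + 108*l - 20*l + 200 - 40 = 7*l^3 - 52*l^2 - 52*l + 160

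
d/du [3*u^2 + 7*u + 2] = 6*u + 7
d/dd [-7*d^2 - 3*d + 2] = -14*d - 3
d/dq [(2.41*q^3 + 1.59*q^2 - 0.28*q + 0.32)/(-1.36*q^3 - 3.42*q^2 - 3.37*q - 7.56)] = (-6.0798*q^4 - 17.005*q^3 - 59.6691*q^2 - 21.852*q + 3.1952)/(1.8496*q^6 + 9.3024*q^5 + 20.8628*q^4 + 43.614*q^3 + 63.0673*q^2 + 50.9544*q + 57.1536)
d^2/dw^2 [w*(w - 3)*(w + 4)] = 6*w + 2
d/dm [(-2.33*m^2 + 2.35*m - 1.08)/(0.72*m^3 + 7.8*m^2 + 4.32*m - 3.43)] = (1.6776*m^4 - 3.384*m^3 - 26.0628*m^2 + 32.8318*m - 3.3949)/(0.5184*m^6 + 11.232*m^5 + 67.0608*m^4 + 62.4528*m^3 - 34.8456*m^2 - 29.6352*m + 11.7649)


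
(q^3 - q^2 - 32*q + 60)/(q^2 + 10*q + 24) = (q^2 - 7*q + 10)/(q + 4)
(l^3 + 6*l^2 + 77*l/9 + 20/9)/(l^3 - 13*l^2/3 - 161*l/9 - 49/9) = (3*l^2 + 17*l + 20)/(3*l^2 - 14*l - 49)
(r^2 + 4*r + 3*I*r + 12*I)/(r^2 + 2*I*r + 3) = (r + 4)/(r - I)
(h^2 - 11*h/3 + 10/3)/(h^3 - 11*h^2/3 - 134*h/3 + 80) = (h - 2)/(h^2 - 2*h - 48)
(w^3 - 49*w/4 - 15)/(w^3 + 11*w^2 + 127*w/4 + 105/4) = (w - 4)/(w + 7)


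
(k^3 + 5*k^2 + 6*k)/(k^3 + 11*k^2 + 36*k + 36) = k/(k + 6)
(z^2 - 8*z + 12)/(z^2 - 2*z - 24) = (z - 2)/(z + 4)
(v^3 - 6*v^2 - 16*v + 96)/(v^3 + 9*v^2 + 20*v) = (v^2 - 10*v + 24)/(v*(v + 5))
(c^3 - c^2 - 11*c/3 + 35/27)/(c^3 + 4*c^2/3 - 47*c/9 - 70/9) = (c - 1/3)/(c + 2)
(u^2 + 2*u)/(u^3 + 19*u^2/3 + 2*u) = 3*(u + 2)/(3*u^2 + 19*u + 6)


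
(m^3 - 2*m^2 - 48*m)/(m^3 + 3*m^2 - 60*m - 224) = m*(m + 6)/(m^2 + 11*m + 28)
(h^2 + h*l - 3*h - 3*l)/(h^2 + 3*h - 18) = (h + l)/(h + 6)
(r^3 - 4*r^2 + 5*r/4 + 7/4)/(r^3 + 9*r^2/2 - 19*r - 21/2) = (2*r^2 - 9*r + 7)/(2*(r^2 + 4*r - 21))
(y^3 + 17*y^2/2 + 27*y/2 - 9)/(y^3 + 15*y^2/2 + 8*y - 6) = (y + 3)/(y + 2)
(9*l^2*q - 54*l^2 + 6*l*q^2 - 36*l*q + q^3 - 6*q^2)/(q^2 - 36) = (9*l^2 + 6*l*q + q^2)/(q + 6)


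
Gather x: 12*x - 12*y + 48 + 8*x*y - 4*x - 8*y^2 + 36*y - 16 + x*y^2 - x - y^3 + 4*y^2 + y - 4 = x*(y^2 + 8*y + 7) - y^3 - 4*y^2 + 25*y + 28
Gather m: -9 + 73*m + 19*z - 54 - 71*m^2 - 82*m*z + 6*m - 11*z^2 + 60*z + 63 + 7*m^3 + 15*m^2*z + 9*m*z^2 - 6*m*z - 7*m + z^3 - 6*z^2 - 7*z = 7*m^3 + m^2*(15*z - 71) + m*(9*z^2 - 88*z + 72) + z^3 - 17*z^2 + 72*z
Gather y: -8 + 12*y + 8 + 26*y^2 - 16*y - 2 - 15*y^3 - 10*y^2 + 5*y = -15*y^3 + 16*y^2 + y - 2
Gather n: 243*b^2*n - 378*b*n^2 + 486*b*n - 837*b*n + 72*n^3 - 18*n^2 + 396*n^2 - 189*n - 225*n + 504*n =72*n^3 + n^2*(378 - 378*b) + n*(243*b^2 - 351*b + 90)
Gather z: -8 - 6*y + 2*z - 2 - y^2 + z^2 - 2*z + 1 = -y^2 - 6*y + z^2 - 9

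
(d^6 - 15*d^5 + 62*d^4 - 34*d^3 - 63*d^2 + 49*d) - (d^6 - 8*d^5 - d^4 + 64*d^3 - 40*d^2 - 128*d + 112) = -7*d^5 + 63*d^4 - 98*d^3 - 23*d^2 + 177*d - 112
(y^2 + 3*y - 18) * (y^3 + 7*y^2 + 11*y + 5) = y^5 + 10*y^4 + 14*y^3 - 88*y^2 - 183*y - 90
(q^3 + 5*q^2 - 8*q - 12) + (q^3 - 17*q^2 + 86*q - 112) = 2*q^3 - 12*q^2 + 78*q - 124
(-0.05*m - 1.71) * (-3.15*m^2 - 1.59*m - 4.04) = 0.1575*m^3 + 5.466*m^2 + 2.9209*m + 6.9084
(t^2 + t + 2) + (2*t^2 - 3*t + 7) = 3*t^2 - 2*t + 9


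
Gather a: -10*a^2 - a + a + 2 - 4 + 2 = -10*a^2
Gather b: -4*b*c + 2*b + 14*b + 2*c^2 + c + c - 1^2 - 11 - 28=b*(16 - 4*c) + 2*c^2 + 2*c - 40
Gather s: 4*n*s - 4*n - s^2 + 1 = 4*n*s - 4*n - s^2 + 1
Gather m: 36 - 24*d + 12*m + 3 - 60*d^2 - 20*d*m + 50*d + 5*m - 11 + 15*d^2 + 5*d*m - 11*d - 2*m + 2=-45*d^2 + 15*d + m*(15 - 15*d) + 30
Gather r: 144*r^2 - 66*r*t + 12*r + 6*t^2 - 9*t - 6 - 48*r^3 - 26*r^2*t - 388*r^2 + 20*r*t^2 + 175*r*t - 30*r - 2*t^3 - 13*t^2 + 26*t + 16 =-48*r^3 + r^2*(-26*t - 244) + r*(20*t^2 + 109*t - 18) - 2*t^3 - 7*t^2 + 17*t + 10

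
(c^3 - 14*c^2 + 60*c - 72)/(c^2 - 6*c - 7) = (-c^3 + 14*c^2 - 60*c + 72)/(-c^2 + 6*c + 7)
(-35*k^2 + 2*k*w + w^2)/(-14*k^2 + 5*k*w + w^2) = (-5*k + w)/(-2*k + w)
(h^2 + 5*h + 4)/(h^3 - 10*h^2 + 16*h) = (h^2 + 5*h + 4)/(h*(h^2 - 10*h + 16))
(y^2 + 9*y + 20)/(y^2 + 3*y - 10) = (y + 4)/(y - 2)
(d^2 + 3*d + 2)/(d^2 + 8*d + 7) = (d + 2)/(d + 7)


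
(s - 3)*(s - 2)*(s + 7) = s^3 + 2*s^2 - 29*s + 42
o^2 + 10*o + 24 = (o + 4)*(o + 6)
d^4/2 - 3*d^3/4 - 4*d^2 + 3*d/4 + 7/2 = (d/2 + 1)*(d - 7/2)*(d - 1)*(d + 1)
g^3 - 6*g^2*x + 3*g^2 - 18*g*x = g*(g + 3)*(g - 6*x)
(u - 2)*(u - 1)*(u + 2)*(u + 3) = u^4 + 2*u^3 - 7*u^2 - 8*u + 12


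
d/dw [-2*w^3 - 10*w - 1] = -6*w^2 - 10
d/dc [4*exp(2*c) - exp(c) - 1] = (8*exp(c) - 1)*exp(c)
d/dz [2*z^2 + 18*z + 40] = 4*z + 18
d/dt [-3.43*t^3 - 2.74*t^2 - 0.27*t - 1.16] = -10.29*t^2 - 5.48*t - 0.27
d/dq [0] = 0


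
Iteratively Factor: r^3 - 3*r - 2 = (r - 2)*(r^2 + 2*r + 1) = (r - 2)*(r + 1)*(r + 1)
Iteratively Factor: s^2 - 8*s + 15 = (s - 5)*(s - 3)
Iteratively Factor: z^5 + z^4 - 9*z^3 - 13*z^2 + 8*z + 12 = (z - 1)*(z^4 + 2*z^3 - 7*z^2 - 20*z - 12) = (z - 1)*(z + 2)*(z^3 - 7*z - 6) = (z - 1)*(z + 2)^2*(z^2 - 2*z - 3) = (z - 1)*(z + 1)*(z + 2)^2*(z - 3)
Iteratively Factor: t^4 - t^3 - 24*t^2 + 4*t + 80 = (t - 5)*(t^3 + 4*t^2 - 4*t - 16) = (t - 5)*(t - 2)*(t^2 + 6*t + 8) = (t - 5)*(t - 2)*(t + 2)*(t + 4)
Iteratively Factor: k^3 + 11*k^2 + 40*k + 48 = (k + 4)*(k^2 + 7*k + 12) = (k + 3)*(k + 4)*(k + 4)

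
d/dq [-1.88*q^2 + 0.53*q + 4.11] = 0.53 - 3.76*q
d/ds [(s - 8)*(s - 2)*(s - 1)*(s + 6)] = 4*s^3 - 15*s^2 - 80*s + 140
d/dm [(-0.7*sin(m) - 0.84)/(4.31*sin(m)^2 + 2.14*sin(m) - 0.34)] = (3.017*sin(m)^2 + 7.2408*sin(m) + 2.0356)*cos(m)/(18.5761*sin(m)^4 + 18.4468*sin(m)^3 + 1.6488*sin(m)^2 - 1.4552*sin(m) + 0.1156)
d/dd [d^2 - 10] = 2*d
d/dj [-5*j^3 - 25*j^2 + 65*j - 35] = -15*j^2 - 50*j + 65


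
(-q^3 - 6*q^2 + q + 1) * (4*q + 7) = -4*q^4 - 31*q^3 - 38*q^2 + 11*q + 7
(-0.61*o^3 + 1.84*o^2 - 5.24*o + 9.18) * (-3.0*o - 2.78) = 1.83*o^4 - 3.8242*o^3 + 10.6048*o^2 - 12.9728*o - 25.5204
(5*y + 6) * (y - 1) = 5*y^2 + y - 6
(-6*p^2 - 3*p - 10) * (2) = -12*p^2 - 6*p - 20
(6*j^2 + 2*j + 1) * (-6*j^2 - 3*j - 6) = -36*j^4 - 30*j^3 - 48*j^2 - 15*j - 6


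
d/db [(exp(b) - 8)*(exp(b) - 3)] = (2*exp(b) - 11)*exp(b)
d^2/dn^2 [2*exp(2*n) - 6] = 8*exp(2*n)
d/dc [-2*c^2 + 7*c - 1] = 7 - 4*c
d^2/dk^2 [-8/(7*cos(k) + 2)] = 56*(7*cos(k)^2 - 2*cos(k) - 14)/(7*cos(k) + 2)^3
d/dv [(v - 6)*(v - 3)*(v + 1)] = 3*v^2 - 16*v + 9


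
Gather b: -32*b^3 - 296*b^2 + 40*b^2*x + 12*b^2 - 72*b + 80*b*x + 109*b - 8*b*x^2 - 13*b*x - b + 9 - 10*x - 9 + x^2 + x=-32*b^3 + b^2*(40*x - 284) + b*(-8*x^2 + 67*x + 36) + x^2 - 9*x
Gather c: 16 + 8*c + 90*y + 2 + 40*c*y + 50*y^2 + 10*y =c*(40*y + 8) + 50*y^2 + 100*y + 18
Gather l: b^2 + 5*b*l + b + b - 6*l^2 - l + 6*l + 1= b^2 + 2*b - 6*l^2 + l*(5*b + 5) + 1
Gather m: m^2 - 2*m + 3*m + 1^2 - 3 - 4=m^2 + m - 6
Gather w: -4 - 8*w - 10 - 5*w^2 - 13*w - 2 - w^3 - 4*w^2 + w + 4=-w^3 - 9*w^2 - 20*w - 12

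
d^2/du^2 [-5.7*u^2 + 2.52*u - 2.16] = -11.4000000000000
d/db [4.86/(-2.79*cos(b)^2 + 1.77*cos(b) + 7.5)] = (8.6022 - 27.1188*cos(b))*sin(b)/(-2.79*cos(b)^2 + 1.77*cos(b) + 7.5)^2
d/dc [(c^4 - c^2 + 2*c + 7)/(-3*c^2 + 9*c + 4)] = (-6*c^5 + 27*c^4 + 16*c^3 - 3*c^2 + 34*c - 55)/(9*c^4 - 54*c^3 + 57*c^2 + 72*c + 16)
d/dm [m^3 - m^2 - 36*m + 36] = 3*m^2 - 2*m - 36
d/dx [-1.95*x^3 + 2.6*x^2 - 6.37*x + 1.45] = -5.85*x^2 + 5.2*x - 6.37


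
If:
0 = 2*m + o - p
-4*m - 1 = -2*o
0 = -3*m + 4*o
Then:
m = -2/5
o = -3/10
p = -11/10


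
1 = 1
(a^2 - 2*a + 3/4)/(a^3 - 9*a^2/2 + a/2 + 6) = (a - 1/2)/(a^2 - 3*a - 4)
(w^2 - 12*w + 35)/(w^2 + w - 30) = (w - 7)/(w + 6)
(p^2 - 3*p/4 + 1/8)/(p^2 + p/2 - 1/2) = (p - 1/4)/(p + 1)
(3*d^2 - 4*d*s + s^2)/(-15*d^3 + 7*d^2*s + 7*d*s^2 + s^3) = (-3*d + s)/(15*d^2 + 8*d*s + s^2)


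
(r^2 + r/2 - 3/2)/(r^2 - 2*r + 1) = (r + 3/2)/(r - 1)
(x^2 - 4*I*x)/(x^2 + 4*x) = (x - 4*I)/(x + 4)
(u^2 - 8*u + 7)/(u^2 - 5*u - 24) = (-u^2 + 8*u - 7)/(-u^2 + 5*u + 24)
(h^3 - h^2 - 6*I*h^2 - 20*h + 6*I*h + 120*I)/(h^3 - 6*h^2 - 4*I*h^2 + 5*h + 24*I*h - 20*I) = (h^2 + h*(4 - 6*I) - 24*I)/(h^2 + h*(-1 - 4*I) + 4*I)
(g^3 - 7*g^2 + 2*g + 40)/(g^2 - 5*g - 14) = (g^2 - 9*g + 20)/(g - 7)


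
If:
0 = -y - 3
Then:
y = -3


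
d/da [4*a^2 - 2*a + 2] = 8*a - 2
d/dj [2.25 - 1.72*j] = -1.72000000000000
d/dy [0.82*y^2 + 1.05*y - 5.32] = 1.64*y + 1.05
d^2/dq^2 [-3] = 0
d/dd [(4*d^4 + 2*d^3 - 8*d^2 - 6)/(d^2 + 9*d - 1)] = 2*(4*d^5 + 55*d^4 + 10*d^3 - 39*d^2 + 14*d + 27)/(d^4 + 18*d^3 + 79*d^2 - 18*d + 1)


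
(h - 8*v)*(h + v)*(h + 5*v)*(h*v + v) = h^4*v - 2*h^3*v^2 + h^3*v - 43*h^2*v^3 - 2*h^2*v^2 - 40*h*v^4 - 43*h*v^3 - 40*v^4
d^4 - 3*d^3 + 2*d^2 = d^2*(d - 2)*(d - 1)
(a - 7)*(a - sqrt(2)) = a^2 - 7*a - sqrt(2)*a + 7*sqrt(2)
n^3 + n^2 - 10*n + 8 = (n - 2)*(n - 1)*(n + 4)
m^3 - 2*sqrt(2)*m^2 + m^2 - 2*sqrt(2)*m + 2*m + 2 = (m + 1)*(m - sqrt(2))^2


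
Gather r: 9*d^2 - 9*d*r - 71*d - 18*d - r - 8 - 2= 9*d^2 - 89*d + r*(-9*d - 1) - 10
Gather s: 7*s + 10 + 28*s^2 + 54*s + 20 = 28*s^2 + 61*s + 30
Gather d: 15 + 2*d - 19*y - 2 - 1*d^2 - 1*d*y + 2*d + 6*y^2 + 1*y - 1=-d^2 + d*(4 - y) + 6*y^2 - 18*y + 12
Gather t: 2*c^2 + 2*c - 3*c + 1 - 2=2*c^2 - c - 1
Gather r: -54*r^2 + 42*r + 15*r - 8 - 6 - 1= -54*r^2 + 57*r - 15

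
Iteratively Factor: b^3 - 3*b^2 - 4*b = (b + 1)*(b^2 - 4*b) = b*(b + 1)*(b - 4)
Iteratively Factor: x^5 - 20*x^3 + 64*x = (x - 4)*(x^4 + 4*x^3 - 4*x^2 - 16*x) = x*(x - 4)*(x^3 + 4*x^2 - 4*x - 16) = x*(x - 4)*(x - 2)*(x^2 + 6*x + 8) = x*(x - 4)*(x - 2)*(x + 2)*(x + 4)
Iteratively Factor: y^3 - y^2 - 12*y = (y + 3)*(y^2 - 4*y) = y*(y + 3)*(y - 4)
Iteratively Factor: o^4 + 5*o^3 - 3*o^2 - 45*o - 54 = (o + 2)*(o^3 + 3*o^2 - 9*o - 27) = (o + 2)*(o + 3)*(o^2 - 9) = (o + 2)*(o + 3)^2*(o - 3)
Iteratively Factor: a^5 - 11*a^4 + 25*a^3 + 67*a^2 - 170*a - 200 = (a + 2)*(a^4 - 13*a^3 + 51*a^2 - 35*a - 100) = (a + 1)*(a + 2)*(a^3 - 14*a^2 + 65*a - 100) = (a - 5)*(a + 1)*(a + 2)*(a^2 - 9*a + 20) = (a - 5)*(a - 4)*(a + 1)*(a + 2)*(a - 5)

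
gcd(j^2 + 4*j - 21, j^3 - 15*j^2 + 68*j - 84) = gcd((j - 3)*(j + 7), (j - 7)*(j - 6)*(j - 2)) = 1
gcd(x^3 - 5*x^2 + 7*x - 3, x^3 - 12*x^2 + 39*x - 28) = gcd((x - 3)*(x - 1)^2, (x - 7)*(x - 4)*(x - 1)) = x - 1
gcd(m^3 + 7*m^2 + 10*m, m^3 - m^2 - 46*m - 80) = m^2 + 7*m + 10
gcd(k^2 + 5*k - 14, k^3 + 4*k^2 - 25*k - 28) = k + 7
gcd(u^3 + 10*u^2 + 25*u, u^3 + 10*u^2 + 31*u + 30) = u + 5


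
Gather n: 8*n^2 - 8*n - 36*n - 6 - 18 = 8*n^2 - 44*n - 24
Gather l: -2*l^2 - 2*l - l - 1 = -2*l^2 - 3*l - 1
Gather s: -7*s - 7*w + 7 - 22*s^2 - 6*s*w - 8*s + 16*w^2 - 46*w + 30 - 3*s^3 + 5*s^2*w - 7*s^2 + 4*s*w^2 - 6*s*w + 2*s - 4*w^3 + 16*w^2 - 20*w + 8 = -3*s^3 + s^2*(5*w - 29) + s*(4*w^2 - 12*w - 13) - 4*w^3 + 32*w^2 - 73*w + 45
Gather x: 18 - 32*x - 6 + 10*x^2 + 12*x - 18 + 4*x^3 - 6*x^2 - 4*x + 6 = 4*x^3 + 4*x^2 - 24*x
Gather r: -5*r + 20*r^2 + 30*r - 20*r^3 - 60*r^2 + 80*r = -20*r^3 - 40*r^2 + 105*r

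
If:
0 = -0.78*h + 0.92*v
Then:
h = 1.17948717948718*v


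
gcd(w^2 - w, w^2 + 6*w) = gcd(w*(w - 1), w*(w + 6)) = w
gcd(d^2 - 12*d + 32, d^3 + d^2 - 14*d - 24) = d - 4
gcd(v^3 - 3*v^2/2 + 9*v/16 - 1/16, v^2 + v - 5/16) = v - 1/4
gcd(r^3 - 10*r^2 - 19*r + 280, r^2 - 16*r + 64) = r - 8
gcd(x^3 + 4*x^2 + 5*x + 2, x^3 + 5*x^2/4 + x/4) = x + 1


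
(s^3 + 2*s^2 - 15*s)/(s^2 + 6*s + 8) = s*(s^2 + 2*s - 15)/(s^2 + 6*s + 8)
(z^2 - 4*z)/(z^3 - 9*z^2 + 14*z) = (z - 4)/(z^2 - 9*z + 14)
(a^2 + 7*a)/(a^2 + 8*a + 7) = a/(a + 1)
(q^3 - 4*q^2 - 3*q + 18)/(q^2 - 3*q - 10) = (q^2 - 6*q + 9)/(q - 5)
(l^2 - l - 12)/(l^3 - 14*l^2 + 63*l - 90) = (l^2 - l - 12)/(l^3 - 14*l^2 + 63*l - 90)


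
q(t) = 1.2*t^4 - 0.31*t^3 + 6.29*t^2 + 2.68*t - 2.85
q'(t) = 4.8*t^3 - 0.93*t^2 + 12.58*t + 2.68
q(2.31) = 67.25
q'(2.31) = 85.94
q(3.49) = 247.96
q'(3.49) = 239.30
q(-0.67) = -1.49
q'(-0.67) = -7.61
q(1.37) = 16.06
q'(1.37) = 30.51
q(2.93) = 139.64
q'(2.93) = 152.29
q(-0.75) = -0.81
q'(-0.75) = -9.30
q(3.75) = 316.61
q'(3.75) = 289.90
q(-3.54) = 268.69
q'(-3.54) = -266.44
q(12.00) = 25282.59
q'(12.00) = 8314.12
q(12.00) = 25282.59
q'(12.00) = 8314.12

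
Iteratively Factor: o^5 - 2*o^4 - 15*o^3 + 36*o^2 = (o - 3)*(o^4 + o^3 - 12*o^2) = (o - 3)^2*(o^3 + 4*o^2) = o*(o - 3)^2*(o^2 + 4*o) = o*(o - 3)^2*(o + 4)*(o)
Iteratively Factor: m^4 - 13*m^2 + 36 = (m - 2)*(m^3 + 2*m^2 - 9*m - 18) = (m - 2)*(m + 2)*(m^2 - 9) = (m - 2)*(m + 2)*(m + 3)*(m - 3)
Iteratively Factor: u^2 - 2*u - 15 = (u + 3)*(u - 5)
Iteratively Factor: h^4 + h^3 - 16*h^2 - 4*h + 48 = (h + 2)*(h^3 - h^2 - 14*h + 24) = (h + 2)*(h + 4)*(h^2 - 5*h + 6) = (h - 3)*(h + 2)*(h + 4)*(h - 2)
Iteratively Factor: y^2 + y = (y)*(y + 1)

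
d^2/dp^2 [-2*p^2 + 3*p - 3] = -4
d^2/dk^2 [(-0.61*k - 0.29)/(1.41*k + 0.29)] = -0.65424/(1.41*k + 0.29)^3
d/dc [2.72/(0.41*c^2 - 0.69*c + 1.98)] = (1.8768 - 2.2304*c)/(0.41*c^2 - 0.69*c + 1.98)^2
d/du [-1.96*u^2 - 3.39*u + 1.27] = -3.92*u - 3.39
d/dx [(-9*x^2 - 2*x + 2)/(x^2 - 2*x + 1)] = 2*(10*x - 1)/(x^3 - 3*x^2 + 3*x - 1)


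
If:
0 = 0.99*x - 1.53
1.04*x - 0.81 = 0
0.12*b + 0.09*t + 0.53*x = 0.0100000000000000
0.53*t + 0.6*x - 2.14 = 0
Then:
No Solution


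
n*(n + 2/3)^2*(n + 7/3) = n^4 + 11*n^3/3 + 32*n^2/9 + 28*n/27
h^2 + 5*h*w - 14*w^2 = (h - 2*w)*(h + 7*w)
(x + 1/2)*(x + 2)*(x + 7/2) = x^3 + 6*x^2 + 39*x/4 + 7/2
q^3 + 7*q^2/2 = q^2*(q + 7/2)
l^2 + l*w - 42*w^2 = (l - 6*w)*(l + 7*w)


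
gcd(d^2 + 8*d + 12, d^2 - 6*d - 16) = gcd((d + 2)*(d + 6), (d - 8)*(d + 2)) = d + 2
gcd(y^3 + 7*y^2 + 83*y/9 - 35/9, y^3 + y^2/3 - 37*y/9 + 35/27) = y^2 + 2*y - 7/9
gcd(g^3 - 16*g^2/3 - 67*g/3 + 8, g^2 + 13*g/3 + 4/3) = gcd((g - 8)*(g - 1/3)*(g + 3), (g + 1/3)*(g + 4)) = 1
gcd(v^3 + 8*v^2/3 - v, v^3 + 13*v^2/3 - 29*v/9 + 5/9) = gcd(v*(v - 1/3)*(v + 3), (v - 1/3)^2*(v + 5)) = v - 1/3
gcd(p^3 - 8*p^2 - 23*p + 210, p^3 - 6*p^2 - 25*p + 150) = p^2 - p - 30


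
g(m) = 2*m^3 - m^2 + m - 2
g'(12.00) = 841.00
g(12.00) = 3322.00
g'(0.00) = 1.00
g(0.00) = -2.00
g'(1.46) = 10.87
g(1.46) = 3.55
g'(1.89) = 18.65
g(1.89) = 9.82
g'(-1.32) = 14.09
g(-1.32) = -9.66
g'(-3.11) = 65.25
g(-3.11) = -74.94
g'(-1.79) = 23.80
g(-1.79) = -18.46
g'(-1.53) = 18.11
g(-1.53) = -13.03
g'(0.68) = 2.41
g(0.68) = -1.15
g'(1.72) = 15.31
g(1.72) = 6.94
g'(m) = 6*m^2 - 2*m + 1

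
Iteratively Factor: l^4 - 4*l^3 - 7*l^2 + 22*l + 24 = (l + 1)*(l^3 - 5*l^2 - 2*l + 24) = (l + 1)*(l + 2)*(l^2 - 7*l + 12) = (l - 4)*(l + 1)*(l + 2)*(l - 3)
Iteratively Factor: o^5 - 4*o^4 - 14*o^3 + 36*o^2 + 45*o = (o + 3)*(o^4 - 7*o^3 + 7*o^2 + 15*o) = (o - 3)*(o + 3)*(o^3 - 4*o^2 - 5*o) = o*(o - 3)*(o + 3)*(o^2 - 4*o - 5) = o*(o - 3)*(o + 1)*(o + 3)*(o - 5)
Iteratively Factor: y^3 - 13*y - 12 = (y - 4)*(y^2 + 4*y + 3) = (y - 4)*(y + 3)*(y + 1)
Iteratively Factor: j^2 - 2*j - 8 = (j + 2)*(j - 4)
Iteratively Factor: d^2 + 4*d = (d)*(d + 4)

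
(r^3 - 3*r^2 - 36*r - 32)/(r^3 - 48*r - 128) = (r + 1)/(r + 4)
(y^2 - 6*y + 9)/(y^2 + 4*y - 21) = (y - 3)/(y + 7)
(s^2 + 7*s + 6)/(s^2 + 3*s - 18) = (s + 1)/(s - 3)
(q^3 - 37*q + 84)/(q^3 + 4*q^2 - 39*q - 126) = (q^2 - 7*q + 12)/(q^2 - 3*q - 18)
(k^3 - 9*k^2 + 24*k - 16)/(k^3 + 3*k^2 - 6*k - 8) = (k^3 - 9*k^2 + 24*k - 16)/(k^3 + 3*k^2 - 6*k - 8)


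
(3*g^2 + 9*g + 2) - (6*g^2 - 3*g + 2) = -3*g^2 + 12*g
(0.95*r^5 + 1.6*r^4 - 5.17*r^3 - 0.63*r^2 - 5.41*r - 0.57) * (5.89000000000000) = 5.5955*r^5 + 9.424*r^4 - 30.4513*r^3 - 3.7107*r^2 - 31.8649*r - 3.3573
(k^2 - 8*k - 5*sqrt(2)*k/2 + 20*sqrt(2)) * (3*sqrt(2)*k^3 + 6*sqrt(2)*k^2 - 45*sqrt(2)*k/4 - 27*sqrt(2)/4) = 3*sqrt(2)*k^5 - 18*sqrt(2)*k^4 - 15*k^4 - 237*sqrt(2)*k^3/4 + 90*k^3 + 333*sqrt(2)*k^2/4 + 1185*k^2/4 - 1665*k/4 + 54*sqrt(2)*k - 270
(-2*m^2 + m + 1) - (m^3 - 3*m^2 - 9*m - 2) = -m^3 + m^2 + 10*m + 3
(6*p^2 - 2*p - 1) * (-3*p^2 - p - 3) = -18*p^4 - 13*p^2 + 7*p + 3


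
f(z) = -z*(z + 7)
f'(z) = -2*z - 7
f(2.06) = -18.66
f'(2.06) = -11.12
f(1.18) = -9.65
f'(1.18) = -9.36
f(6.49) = -87.55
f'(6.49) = -19.98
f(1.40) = -11.76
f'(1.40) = -9.80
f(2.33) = -21.74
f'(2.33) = -11.66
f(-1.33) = 7.54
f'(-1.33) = -4.34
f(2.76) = -26.94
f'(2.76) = -12.52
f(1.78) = -15.63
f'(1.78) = -10.56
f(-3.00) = 12.00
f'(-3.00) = -1.00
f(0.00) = 0.00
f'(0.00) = -7.00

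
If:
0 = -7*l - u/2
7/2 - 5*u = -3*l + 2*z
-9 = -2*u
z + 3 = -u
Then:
No Solution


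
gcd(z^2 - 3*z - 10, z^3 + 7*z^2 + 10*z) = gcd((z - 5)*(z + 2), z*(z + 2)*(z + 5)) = z + 2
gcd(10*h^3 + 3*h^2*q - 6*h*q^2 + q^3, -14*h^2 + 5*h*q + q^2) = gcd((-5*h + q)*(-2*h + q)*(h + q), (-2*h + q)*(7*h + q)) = -2*h + q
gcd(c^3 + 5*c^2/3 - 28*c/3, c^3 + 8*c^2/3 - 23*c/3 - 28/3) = c^2 + 5*c/3 - 28/3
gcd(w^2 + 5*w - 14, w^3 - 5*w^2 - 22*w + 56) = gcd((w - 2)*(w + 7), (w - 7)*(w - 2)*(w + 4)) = w - 2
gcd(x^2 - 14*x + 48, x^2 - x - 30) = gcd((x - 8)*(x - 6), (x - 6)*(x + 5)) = x - 6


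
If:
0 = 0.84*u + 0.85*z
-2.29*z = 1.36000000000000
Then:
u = 0.60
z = -0.59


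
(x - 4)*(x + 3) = x^2 - x - 12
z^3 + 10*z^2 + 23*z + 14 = (z + 1)*(z + 2)*(z + 7)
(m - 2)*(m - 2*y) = m^2 - 2*m*y - 2*m + 4*y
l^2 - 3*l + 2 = (l - 2)*(l - 1)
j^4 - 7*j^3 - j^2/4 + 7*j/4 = j*(j - 7)*(j - 1/2)*(j + 1/2)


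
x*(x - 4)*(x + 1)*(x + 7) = x^4 + 4*x^3 - 25*x^2 - 28*x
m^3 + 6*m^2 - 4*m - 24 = (m - 2)*(m + 2)*(m + 6)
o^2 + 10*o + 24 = (o + 4)*(o + 6)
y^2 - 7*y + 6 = (y - 6)*(y - 1)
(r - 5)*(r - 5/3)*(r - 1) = r^3 - 23*r^2/3 + 15*r - 25/3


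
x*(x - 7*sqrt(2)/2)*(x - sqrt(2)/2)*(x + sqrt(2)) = x^4 - 3*sqrt(2)*x^3 - 9*x^2/2 + 7*sqrt(2)*x/2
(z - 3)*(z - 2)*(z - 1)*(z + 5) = z^4 - z^3 - 19*z^2 + 49*z - 30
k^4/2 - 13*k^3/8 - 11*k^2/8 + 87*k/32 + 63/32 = (k/2 + 1/2)*(k - 7/2)*(k - 3/2)*(k + 3/4)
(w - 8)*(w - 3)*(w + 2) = w^3 - 9*w^2 + 2*w + 48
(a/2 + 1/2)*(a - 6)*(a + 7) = a^3/2 + a^2 - 41*a/2 - 21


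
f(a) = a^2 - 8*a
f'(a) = 2*a - 8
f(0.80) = -5.76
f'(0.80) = -6.40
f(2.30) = -13.11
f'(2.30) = -3.40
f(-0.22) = 1.81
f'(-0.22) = -8.44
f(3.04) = -15.08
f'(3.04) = -1.92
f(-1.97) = 19.64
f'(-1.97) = -11.94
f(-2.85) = 30.92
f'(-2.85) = -13.70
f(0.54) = -4.03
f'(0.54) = -6.92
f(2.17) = -12.65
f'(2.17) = -3.66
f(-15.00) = 345.00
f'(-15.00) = -38.00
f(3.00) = -15.00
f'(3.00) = -2.00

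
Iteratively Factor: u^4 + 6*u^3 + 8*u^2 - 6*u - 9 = (u + 3)*(u^3 + 3*u^2 - u - 3) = (u + 1)*(u + 3)*(u^2 + 2*u - 3) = (u - 1)*(u + 1)*(u + 3)*(u + 3)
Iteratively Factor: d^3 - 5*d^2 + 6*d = (d - 3)*(d^2 - 2*d) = (d - 3)*(d - 2)*(d)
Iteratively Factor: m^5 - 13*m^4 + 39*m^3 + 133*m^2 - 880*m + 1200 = (m - 3)*(m^4 - 10*m^3 + 9*m^2 + 160*m - 400) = (m - 3)*(m + 4)*(m^3 - 14*m^2 + 65*m - 100) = (m - 4)*(m - 3)*(m + 4)*(m^2 - 10*m + 25) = (m - 5)*(m - 4)*(m - 3)*(m + 4)*(m - 5)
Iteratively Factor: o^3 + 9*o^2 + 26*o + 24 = (o + 2)*(o^2 + 7*o + 12) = (o + 2)*(o + 4)*(o + 3)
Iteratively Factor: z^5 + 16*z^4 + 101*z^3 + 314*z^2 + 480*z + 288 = (z + 4)*(z^4 + 12*z^3 + 53*z^2 + 102*z + 72) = (z + 4)^2*(z^3 + 8*z^2 + 21*z + 18) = (z + 2)*(z + 4)^2*(z^2 + 6*z + 9) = (z + 2)*(z + 3)*(z + 4)^2*(z + 3)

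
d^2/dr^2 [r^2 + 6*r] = 2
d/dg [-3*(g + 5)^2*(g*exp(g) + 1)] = 3*(g + 5)*(-2*g*exp(g) + (-g - 1)*(g + 5)*exp(g) - 2)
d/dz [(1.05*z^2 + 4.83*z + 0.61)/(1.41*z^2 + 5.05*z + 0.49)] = (-1.5078*z^2 - 0.691199999999998*z - 0.7138)/(1.9881*z^4 + 14.241*z^3 + 26.8843*z^2 + 4.949*z + 0.2401)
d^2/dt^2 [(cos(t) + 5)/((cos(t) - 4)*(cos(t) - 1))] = (-(1 - cos(2*t))^2 + 82*cos(t) + 146*cos(2*t) - 26*cos(3*t) - 850)/(4*(cos(t) - 4)^3*(cos(t) - 1)^2)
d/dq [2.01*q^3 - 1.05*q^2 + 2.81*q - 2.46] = 6.03*q^2 - 2.1*q + 2.81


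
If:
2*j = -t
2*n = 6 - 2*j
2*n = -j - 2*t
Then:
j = 6/5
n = 9/5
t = -12/5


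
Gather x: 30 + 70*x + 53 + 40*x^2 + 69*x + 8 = 40*x^2 + 139*x + 91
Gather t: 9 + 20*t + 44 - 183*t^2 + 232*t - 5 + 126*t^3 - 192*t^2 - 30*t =126*t^3 - 375*t^2 + 222*t + 48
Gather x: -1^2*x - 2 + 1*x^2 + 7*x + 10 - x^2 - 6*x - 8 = 0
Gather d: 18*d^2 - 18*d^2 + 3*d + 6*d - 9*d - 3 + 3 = 0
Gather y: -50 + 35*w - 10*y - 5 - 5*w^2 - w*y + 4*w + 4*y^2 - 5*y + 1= -5*w^2 + 39*w + 4*y^2 + y*(-w - 15) - 54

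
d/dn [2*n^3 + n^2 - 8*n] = 6*n^2 + 2*n - 8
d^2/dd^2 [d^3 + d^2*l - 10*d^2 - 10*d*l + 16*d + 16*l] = 6*d + 2*l - 20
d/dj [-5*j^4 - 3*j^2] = -20*j^3 - 6*j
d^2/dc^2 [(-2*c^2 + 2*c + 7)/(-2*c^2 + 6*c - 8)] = (4*c^3 - 45*c^2 + 87*c - 27)/(c^6 - 9*c^5 + 39*c^4 - 99*c^3 + 156*c^2 - 144*c + 64)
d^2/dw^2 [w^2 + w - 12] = 2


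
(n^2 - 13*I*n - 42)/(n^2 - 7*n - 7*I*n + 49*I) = (n - 6*I)/(n - 7)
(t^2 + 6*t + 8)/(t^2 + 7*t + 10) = (t + 4)/(t + 5)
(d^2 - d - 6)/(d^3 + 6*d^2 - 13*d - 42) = 1/(d + 7)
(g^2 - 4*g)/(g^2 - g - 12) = g/(g + 3)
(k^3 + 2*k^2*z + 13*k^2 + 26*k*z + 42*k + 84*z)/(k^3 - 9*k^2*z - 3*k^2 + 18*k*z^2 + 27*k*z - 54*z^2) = (k^3 + 2*k^2*z + 13*k^2 + 26*k*z + 42*k + 84*z)/(k^3 - 9*k^2*z - 3*k^2 + 18*k*z^2 + 27*k*z - 54*z^2)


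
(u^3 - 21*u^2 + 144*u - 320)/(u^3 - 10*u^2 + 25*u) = (u^2 - 16*u + 64)/(u*(u - 5))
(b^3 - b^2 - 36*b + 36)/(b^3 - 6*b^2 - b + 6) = (b + 6)/(b + 1)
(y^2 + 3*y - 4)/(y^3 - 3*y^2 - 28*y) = (y - 1)/(y*(y - 7))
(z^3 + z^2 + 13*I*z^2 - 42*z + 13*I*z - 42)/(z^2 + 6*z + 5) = (z^2 + 13*I*z - 42)/(z + 5)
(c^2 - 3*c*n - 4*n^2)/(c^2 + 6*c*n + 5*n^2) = (c - 4*n)/(c + 5*n)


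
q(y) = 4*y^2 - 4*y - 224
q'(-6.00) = -52.00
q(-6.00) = -56.00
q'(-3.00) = -28.00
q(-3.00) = -176.00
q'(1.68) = 9.44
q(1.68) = -219.43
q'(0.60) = 0.80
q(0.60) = -224.96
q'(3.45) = 23.60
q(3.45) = -190.19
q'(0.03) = -3.76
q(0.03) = -224.12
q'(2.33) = 14.64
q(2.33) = -211.60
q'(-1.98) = -19.84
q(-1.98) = -200.40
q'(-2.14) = -21.12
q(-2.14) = -197.12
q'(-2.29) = -22.32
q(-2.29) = -193.86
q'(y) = 8*y - 4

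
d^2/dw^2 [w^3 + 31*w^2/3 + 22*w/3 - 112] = 6*w + 62/3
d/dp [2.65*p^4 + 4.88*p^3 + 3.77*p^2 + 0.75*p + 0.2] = 10.6*p^3 + 14.64*p^2 + 7.54*p + 0.75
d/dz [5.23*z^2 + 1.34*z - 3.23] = 10.46*z + 1.34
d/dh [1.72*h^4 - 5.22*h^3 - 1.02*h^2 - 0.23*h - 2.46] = 6.88*h^3 - 15.66*h^2 - 2.04*h - 0.23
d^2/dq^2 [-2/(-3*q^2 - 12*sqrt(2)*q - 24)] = 4*(-q^2 - 4*sqrt(2)*q + 4*(q + 2*sqrt(2))^2 - 8)/(3*(q^2 + 4*sqrt(2)*q + 8)^3)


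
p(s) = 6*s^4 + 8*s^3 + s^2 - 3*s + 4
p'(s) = 24*s^3 + 24*s^2 + 2*s - 3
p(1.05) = 18.51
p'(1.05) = 53.34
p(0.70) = 6.57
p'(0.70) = 18.39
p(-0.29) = 4.80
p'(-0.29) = -2.15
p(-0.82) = 5.43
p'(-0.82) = -1.74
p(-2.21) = 72.29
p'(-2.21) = -149.25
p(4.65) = 3621.22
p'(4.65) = 2938.31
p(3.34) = 1049.90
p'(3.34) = 1165.65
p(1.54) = 64.72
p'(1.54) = 144.65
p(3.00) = 706.00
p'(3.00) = 867.00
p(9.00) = 45256.00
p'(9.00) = 19455.00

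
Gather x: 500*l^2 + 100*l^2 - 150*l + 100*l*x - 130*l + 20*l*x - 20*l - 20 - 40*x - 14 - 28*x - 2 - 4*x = 600*l^2 - 300*l + x*(120*l - 72) - 36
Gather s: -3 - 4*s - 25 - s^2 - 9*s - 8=-s^2 - 13*s - 36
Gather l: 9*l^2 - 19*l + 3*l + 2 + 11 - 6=9*l^2 - 16*l + 7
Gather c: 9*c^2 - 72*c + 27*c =9*c^2 - 45*c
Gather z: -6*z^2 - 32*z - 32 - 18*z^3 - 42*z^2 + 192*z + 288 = -18*z^3 - 48*z^2 + 160*z + 256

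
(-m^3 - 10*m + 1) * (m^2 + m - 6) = -m^5 - m^4 - 4*m^3 - 9*m^2 + 61*m - 6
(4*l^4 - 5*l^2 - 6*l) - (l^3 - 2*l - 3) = 4*l^4 - l^3 - 5*l^2 - 4*l + 3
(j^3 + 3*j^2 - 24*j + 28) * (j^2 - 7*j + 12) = j^5 - 4*j^4 - 33*j^3 + 232*j^2 - 484*j + 336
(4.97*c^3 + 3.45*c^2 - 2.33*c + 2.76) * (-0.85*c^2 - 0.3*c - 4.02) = -4.2245*c^5 - 4.4235*c^4 - 19.0339*c^3 - 15.516*c^2 + 8.5386*c - 11.0952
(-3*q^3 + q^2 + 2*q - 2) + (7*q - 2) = -3*q^3 + q^2 + 9*q - 4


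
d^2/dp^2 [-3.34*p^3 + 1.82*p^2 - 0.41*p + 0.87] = 3.64 - 20.04*p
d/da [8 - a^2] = -2*a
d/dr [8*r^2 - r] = 16*r - 1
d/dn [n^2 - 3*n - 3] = 2*n - 3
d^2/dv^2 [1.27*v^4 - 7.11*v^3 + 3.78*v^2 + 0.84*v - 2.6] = 15.24*v^2 - 42.66*v + 7.56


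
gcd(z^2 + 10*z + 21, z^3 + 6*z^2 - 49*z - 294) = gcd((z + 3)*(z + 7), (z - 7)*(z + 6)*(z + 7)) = z + 7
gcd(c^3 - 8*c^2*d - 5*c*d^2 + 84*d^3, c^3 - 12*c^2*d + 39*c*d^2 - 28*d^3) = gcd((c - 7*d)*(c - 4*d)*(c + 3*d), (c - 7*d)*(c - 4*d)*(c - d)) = c^2 - 11*c*d + 28*d^2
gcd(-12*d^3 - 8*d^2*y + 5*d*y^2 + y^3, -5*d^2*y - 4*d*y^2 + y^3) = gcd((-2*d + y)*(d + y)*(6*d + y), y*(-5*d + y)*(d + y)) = d + y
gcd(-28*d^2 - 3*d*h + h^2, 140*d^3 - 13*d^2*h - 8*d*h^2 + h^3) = 28*d^2 + 3*d*h - h^2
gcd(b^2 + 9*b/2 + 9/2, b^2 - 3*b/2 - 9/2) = b + 3/2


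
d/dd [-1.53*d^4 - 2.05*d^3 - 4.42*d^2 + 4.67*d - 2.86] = -6.12*d^3 - 6.15*d^2 - 8.84*d + 4.67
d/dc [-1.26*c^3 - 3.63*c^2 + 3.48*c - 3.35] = -3.78*c^2 - 7.26*c + 3.48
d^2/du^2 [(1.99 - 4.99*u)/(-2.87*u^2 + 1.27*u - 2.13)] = ((24.0972 - 85.9278*u)*(2.87*u^2 - 1.27*u + 2.13) + (4.99*u - 1.99)*(5.74*u - 1.27)*(11.48*u - 2.54))/(2.87*u^2 - 1.27*u + 2.13)^3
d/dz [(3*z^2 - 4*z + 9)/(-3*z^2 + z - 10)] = (-9*z^2 - 6*z + 31)/(9*z^4 - 6*z^3 + 61*z^2 - 20*z + 100)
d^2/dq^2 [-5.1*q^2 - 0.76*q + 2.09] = -10.2000000000000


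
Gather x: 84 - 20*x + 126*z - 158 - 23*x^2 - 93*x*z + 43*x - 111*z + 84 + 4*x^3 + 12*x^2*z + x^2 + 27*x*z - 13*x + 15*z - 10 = 4*x^3 + x^2*(12*z - 22) + x*(10 - 66*z) + 30*z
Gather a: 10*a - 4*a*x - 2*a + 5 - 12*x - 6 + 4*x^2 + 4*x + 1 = a*(8 - 4*x) + 4*x^2 - 8*x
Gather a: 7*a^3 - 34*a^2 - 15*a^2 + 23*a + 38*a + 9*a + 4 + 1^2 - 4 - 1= 7*a^3 - 49*a^2 + 70*a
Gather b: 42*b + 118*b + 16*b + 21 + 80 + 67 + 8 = 176*b + 176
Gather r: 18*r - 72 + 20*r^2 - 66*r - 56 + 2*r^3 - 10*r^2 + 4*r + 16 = 2*r^3 + 10*r^2 - 44*r - 112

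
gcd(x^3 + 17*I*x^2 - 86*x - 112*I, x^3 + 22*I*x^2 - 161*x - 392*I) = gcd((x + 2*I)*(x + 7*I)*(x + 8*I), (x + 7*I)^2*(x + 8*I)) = x^2 + 15*I*x - 56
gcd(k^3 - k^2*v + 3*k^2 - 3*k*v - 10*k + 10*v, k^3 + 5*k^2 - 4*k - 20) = k^2 + 3*k - 10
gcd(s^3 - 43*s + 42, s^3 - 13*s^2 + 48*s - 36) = s^2 - 7*s + 6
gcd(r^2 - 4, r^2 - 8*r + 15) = 1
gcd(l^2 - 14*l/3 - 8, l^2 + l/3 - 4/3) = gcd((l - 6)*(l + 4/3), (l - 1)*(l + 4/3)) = l + 4/3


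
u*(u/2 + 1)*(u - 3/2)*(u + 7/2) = u^4/2 + 2*u^3 - 5*u^2/8 - 21*u/4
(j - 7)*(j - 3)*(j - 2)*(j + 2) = j^4 - 10*j^3 + 17*j^2 + 40*j - 84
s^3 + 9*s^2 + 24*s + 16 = (s + 1)*(s + 4)^2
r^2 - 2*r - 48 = (r - 8)*(r + 6)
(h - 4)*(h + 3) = h^2 - h - 12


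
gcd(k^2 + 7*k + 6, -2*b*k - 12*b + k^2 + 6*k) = k + 6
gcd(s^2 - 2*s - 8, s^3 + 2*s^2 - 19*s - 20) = s - 4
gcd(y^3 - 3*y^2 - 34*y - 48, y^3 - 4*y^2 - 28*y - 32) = y^2 - 6*y - 16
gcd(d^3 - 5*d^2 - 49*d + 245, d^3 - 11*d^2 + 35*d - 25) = d - 5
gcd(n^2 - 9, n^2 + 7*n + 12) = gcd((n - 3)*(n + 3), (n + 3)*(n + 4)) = n + 3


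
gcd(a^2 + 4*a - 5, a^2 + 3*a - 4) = a - 1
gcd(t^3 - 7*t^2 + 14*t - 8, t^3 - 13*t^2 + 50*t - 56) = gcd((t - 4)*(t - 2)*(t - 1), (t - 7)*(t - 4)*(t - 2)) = t^2 - 6*t + 8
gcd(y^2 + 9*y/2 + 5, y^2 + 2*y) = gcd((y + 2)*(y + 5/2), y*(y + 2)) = y + 2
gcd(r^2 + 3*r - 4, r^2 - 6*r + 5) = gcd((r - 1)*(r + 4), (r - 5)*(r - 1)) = r - 1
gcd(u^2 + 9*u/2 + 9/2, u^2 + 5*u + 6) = u + 3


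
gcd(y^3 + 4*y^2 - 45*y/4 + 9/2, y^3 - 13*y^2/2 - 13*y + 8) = y - 1/2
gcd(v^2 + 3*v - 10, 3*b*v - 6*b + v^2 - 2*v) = v - 2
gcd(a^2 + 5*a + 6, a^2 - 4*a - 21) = a + 3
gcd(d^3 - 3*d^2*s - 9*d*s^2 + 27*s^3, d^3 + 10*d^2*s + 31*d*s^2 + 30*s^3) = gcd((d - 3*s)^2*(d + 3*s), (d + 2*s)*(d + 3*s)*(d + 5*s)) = d + 3*s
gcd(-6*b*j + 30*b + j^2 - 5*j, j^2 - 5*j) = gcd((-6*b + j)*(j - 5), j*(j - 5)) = j - 5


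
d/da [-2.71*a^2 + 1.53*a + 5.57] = 1.53 - 5.42*a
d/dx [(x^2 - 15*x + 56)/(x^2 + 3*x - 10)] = 6*(3*x^2 - 22*x - 3)/(x^4 + 6*x^3 - 11*x^2 - 60*x + 100)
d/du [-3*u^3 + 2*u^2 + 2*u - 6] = -9*u^2 + 4*u + 2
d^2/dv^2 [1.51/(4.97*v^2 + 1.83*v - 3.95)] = (-74.596718*v^2 - 27.467202*v + 1.51*(9.94*v + 1.83)*(19.88*v + 3.66) + 59.28713)/(4.97*v^2 + 1.83*v - 3.95)^3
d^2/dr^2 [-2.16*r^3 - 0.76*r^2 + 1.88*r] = -12.96*r - 1.52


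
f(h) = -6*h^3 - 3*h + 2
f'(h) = -18*h^2 - 3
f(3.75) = -325.66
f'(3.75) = -256.12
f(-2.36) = 87.95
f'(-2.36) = -103.25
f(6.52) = -1680.57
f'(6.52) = -768.19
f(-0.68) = 5.93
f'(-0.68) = -11.32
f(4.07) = -414.72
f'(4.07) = -301.17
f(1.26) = -13.78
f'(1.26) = -31.58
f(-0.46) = 3.96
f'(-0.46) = -6.81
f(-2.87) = 152.45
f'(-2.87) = -151.26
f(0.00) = 2.00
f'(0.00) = -3.00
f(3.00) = -169.00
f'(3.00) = -165.00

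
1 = 1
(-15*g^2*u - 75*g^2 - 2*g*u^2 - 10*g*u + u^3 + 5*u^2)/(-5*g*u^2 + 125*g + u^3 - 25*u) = (3*g + u)/(u - 5)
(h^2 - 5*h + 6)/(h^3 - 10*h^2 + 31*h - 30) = 1/(h - 5)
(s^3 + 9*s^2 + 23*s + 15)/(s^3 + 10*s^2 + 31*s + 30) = (s + 1)/(s + 2)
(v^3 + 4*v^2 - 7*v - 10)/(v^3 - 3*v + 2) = (v^3 + 4*v^2 - 7*v - 10)/(v^3 - 3*v + 2)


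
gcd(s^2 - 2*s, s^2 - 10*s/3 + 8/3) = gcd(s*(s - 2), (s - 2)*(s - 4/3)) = s - 2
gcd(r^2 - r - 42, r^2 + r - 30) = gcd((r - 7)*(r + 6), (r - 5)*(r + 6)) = r + 6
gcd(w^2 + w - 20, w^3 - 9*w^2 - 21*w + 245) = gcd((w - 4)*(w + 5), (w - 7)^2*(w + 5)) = w + 5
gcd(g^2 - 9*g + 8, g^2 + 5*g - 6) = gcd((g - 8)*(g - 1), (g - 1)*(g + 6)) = g - 1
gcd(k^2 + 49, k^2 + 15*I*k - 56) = k + 7*I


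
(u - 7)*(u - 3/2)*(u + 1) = u^3 - 15*u^2/2 + 2*u + 21/2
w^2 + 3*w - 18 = (w - 3)*(w + 6)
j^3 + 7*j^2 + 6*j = j*(j + 1)*(j + 6)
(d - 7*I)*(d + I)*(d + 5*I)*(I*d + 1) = I*d^4 + 2*d^3 + 36*I*d^2 + 2*d + 35*I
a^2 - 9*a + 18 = (a - 6)*(a - 3)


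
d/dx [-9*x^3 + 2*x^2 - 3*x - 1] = -27*x^2 + 4*x - 3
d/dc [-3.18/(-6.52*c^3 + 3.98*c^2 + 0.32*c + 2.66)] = (-62.2008*c^2 + 25.3128*c + 1.0176)/(-6.52*c^3 + 3.98*c^2 + 0.32*c + 2.66)^2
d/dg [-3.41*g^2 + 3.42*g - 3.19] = 3.42 - 6.82*g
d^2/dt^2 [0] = 0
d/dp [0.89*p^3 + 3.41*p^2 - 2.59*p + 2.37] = 2.67*p^2 + 6.82*p - 2.59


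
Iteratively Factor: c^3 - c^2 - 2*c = (c)*(c^2 - c - 2) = c*(c - 2)*(c + 1)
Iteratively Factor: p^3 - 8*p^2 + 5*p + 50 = (p - 5)*(p^2 - 3*p - 10) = (p - 5)^2*(p + 2)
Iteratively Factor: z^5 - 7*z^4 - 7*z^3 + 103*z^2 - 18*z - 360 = (z - 5)*(z^4 - 2*z^3 - 17*z^2 + 18*z + 72) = (z - 5)*(z + 2)*(z^3 - 4*z^2 - 9*z + 36) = (z - 5)*(z + 2)*(z + 3)*(z^2 - 7*z + 12) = (z - 5)*(z - 4)*(z + 2)*(z + 3)*(z - 3)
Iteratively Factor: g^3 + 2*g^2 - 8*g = (g + 4)*(g^2 - 2*g) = g*(g + 4)*(g - 2)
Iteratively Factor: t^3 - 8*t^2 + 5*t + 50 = (t - 5)*(t^2 - 3*t - 10) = (t - 5)^2*(t + 2)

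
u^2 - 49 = (u - 7)*(u + 7)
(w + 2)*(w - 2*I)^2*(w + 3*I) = w^4 + 2*w^3 - I*w^3 + 8*w^2 - 2*I*w^2 + 16*w - 12*I*w - 24*I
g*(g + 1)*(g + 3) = g^3 + 4*g^2 + 3*g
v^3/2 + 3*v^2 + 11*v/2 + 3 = (v/2 + 1)*(v + 1)*(v + 3)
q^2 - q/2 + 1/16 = (q - 1/4)^2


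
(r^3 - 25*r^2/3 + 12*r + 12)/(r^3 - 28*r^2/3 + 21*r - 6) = (3*r + 2)/(3*r - 1)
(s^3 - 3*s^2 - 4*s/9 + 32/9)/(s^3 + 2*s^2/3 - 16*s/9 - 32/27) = 3*(3*s^2 - 5*s - 8)/(9*s^2 + 18*s + 8)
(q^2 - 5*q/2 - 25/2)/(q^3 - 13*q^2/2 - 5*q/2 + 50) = 1/(q - 4)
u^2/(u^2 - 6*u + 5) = u^2/(u^2 - 6*u + 5)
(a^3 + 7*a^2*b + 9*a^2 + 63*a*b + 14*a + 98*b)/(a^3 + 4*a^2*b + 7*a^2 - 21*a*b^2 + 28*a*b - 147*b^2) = (a + 2)/(a - 3*b)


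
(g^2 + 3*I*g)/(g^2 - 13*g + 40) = g*(g + 3*I)/(g^2 - 13*g + 40)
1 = 1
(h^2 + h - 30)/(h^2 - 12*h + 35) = (h + 6)/(h - 7)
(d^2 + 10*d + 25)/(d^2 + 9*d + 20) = (d + 5)/(d + 4)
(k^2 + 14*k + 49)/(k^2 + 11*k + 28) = (k + 7)/(k + 4)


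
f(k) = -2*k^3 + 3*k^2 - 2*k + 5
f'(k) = -6*k^2 + 6*k - 2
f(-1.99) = 36.62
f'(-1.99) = -37.70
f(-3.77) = 162.34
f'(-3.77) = -109.90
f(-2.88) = 83.42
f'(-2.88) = -69.05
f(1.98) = -2.72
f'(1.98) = -13.64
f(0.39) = 4.56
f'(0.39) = -0.57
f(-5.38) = 414.03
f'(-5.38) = -207.95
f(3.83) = -71.02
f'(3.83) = -67.03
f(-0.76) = 9.13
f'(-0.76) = -10.03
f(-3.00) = 92.00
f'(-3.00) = -74.00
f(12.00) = -3043.00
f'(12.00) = -794.00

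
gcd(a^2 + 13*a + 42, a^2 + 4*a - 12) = a + 6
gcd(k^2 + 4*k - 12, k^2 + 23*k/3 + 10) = k + 6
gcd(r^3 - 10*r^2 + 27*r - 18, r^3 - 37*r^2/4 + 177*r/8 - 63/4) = r - 6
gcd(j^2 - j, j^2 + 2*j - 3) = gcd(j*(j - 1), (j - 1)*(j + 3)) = j - 1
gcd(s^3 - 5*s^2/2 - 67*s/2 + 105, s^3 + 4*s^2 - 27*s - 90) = s^2 + s - 30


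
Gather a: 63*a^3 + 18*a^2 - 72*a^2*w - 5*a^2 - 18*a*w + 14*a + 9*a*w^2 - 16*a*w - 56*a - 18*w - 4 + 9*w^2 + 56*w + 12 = 63*a^3 + a^2*(13 - 72*w) + a*(9*w^2 - 34*w - 42) + 9*w^2 + 38*w + 8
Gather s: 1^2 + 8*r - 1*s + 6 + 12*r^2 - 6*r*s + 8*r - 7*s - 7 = 12*r^2 + 16*r + s*(-6*r - 8)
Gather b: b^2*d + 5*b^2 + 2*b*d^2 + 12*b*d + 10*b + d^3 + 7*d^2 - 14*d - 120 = b^2*(d + 5) + b*(2*d^2 + 12*d + 10) + d^3 + 7*d^2 - 14*d - 120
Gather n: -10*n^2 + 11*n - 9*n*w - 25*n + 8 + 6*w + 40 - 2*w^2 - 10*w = -10*n^2 + n*(-9*w - 14) - 2*w^2 - 4*w + 48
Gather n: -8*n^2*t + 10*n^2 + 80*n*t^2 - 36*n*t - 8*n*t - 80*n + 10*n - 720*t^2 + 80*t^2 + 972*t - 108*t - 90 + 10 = n^2*(10 - 8*t) + n*(80*t^2 - 44*t - 70) - 640*t^2 + 864*t - 80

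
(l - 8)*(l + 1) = l^2 - 7*l - 8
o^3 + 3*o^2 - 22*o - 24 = (o - 4)*(o + 1)*(o + 6)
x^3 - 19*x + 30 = (x - 3)*(x - 2)*(x + 5)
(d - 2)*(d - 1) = d^2 - 3*d + 2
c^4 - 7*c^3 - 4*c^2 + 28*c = c*(c - 7)*(c - 2)*(c + 2)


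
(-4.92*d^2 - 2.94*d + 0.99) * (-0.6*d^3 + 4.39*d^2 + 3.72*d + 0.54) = 2.952*d^5 - 19.8348*d^4 - 31.803*d^3 - 9.2475*d^2 + 2.0952*d + 0.5346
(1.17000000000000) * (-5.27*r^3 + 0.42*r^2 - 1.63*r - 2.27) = -6.1659*r^3 + 0.4914*r^2 - 1.9071*r - 2.6559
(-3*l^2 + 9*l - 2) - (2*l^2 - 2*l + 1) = -5*l^2 + 11*l - 3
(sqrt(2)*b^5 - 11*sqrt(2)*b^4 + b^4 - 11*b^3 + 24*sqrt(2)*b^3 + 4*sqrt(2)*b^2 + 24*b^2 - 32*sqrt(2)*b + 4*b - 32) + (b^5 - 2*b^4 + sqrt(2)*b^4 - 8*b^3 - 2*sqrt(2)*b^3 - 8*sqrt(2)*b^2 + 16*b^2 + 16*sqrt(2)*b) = b^5 + sqrt(2)*b^5 - 10*sqrt(2)*b^4 - b^4 - 19*b^3 + 22*sqrt(2)*b^3 - 4*sqrt(2)*b^2 + 40*b^2 - 16*sqrt(2)*b + 4*b - 32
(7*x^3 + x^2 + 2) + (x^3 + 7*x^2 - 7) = 8*x^3 + 8*x^2 - 5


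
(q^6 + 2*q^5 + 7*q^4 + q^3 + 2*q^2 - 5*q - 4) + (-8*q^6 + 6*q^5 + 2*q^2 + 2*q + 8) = -7*q^6 + 8*q^5 + 7*q^4 + q^3 + 4*q^2 - 3*q + 4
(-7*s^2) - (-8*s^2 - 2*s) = s^2 + 2*s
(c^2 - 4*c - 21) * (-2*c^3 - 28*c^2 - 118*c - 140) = -2*c^5 - 20*c^4 + 36*c^3 + 920*c^2 + 3038*c + 2940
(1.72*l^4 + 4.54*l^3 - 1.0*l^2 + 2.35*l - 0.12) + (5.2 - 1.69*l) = 1.72*l^4 + 4.54*l^3 - 1.0*l^2 + 0.66*l + 5.08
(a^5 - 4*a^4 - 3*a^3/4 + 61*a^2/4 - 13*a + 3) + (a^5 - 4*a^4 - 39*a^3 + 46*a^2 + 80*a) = 2*a^5 - 8*a^4 - 159*a^3/4 + 245*a^2/4 + 67*a + 3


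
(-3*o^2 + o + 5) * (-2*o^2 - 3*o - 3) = 6*o^4 + 7*o^3 - 4*o^2 - 18*o - 15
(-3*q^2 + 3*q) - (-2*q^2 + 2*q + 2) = -q^2 + q - 2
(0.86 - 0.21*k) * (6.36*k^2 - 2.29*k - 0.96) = -1.3356*k^3 + 5.9505*k^2 - 1.7678*k - 0.8256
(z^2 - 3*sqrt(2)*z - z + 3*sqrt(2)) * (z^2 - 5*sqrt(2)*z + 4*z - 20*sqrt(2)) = z^4 - 8*sqrt(2)*z^3 + 3*z^3 - 24*sqrt(2)*z^2 + 26*z^2 + 32*sqrt(2)*z + 90*z - 120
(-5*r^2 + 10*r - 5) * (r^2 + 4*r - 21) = -5*r^4 - 10*r^3 + 140*r^2 - 230*r + 105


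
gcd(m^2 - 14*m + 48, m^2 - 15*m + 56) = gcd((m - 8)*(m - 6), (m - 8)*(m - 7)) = m - 8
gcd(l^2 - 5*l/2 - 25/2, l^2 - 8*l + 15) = l - 5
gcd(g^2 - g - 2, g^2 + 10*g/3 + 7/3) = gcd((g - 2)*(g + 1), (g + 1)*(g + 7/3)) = g + 1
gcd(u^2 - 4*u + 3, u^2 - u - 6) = u - 3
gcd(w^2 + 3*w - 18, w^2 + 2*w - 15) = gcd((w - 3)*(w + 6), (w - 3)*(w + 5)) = w - 3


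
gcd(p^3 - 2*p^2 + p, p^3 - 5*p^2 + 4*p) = p^2 - p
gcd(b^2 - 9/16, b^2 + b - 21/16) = b - 3/4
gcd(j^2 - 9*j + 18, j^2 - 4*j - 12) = j - 6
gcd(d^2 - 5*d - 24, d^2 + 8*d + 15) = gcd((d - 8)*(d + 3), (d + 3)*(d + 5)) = d + 3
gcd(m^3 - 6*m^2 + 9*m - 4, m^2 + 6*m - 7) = m - 1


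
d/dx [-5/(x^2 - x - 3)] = 5*(2*x - 1)/(-x^2 + x + 3)^2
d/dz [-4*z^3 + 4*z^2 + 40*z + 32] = -12*z^2 + 8*z + 40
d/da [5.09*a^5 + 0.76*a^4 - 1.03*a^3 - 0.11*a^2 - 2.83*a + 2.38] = 25.45*a^4 + 3.04*a^3 - 3.09*a^2 - 0.22*a - 2.83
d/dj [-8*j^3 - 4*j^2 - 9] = 8*j*(-3*j - 1)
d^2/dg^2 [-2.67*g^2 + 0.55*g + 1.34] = -5.34000000000000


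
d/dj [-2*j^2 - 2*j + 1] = -4*j - 2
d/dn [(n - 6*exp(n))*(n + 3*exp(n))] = -3*n*exp(n) + 2*n - 36*exp(2*n) - 3*exp(n)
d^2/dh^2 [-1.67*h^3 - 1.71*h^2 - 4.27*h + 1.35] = -10.02*h - 3.42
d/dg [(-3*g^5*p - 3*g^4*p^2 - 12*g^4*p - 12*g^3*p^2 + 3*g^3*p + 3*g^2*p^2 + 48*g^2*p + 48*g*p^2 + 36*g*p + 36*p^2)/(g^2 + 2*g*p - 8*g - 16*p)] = 3*p*(-2*(g + p - 4)*(-g^5 - g^4*p - 4*g^4 - 4*g^3*p + g^3 + g^2*p + 16*g^2 + 16*g*p + 12*g + 12*p) + (g^2 + 2*g*p - 8*g - 16*p)*(-5*g^4 - 4*g^3*p - 16*g^3 - 12*g^2*p + 3*g^2 + 2*g*p + 32*g + 16*p + 12))/(g^2 + 2*g*p - 8*g - 16*p)^2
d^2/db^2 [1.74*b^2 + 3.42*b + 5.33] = 3.48000000000000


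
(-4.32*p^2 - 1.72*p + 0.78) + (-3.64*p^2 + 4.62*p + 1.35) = -7.96*p^2 + 2.9*p + 2.13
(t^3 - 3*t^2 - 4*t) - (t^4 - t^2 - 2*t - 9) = -t^4 + t^3 - 2*t^2 - 2*t + 9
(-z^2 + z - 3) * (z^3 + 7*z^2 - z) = -z^5 - 6*z^4 + 5*z^3 - 22*z^2 + 3*z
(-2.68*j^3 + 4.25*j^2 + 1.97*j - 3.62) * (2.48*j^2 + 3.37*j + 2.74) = -6.6464*j^5 + 1.5084*j^4 + 11.8649*j^3 + 9.3063*j^2 - 6.8016*j - 9.9188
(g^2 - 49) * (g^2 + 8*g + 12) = g^4 + 8*g^3 - 37*g^2 - 392*g - 588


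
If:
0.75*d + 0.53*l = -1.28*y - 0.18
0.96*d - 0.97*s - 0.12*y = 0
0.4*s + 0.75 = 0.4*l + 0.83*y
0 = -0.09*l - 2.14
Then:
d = -1.89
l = -23.78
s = -3.21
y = 10.81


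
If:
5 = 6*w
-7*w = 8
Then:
No Solution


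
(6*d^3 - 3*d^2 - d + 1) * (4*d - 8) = 24*d^4 - 60*d^3 + 20*d^2 + 12*d - 8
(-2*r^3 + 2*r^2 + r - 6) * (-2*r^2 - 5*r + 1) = 4*r^5 + 6*r^4 - 14*r^3 + 9*r^2 + 31*r - 6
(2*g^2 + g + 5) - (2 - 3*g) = 2*g^2 + 4*g + 3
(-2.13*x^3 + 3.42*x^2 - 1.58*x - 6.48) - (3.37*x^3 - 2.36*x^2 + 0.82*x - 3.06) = -5.5*x^3 + 5.78*x^2 - 2.4*x - 3.42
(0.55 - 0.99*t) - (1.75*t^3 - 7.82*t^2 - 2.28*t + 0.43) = -1.75*t^3 + 7.82*t^2 + 1.29*t + 0.12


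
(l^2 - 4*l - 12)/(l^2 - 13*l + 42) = (l + 2)/(l - 7)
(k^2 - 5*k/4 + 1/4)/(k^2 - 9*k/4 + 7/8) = 2*(4*k^2 - 5*k + 1)/(8*k^2 - 18*k + 7)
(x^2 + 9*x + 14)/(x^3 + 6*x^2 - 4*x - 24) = (x + 7)/(x^2 + 4*x - 12)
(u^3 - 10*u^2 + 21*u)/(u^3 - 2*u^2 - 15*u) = (-u^2 + 10*u - 21)/(-u^2 + 2*u + 15)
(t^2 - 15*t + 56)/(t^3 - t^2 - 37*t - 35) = (t - 8)/(t^2 + 6*t + 5)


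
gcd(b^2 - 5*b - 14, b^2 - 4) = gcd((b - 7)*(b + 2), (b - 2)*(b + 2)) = b + 2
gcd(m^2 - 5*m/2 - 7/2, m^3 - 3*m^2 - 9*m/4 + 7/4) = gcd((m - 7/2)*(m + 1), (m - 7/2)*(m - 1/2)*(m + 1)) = m^2 - 5*m/2 - 7/2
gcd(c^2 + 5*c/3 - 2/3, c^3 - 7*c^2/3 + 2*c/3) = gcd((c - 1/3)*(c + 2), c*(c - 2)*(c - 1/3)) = c - 1/3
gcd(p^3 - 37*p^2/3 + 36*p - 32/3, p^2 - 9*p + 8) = p - 8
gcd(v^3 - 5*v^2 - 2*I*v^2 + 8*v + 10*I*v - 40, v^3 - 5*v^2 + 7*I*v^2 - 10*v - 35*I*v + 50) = v^2 + v*(-5 + 2*I) - 10*I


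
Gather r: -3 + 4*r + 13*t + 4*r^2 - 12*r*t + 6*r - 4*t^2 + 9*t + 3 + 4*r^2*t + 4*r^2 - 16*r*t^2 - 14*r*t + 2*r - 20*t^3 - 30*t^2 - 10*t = r^2*(4*t + 8) + r*(-16*t^2 - 26*t + 12) - 20*t^3 - 34*t^2 + 12*t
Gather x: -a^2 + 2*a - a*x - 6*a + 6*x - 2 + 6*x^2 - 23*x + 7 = -a^2 - 4*a + 6*x^2 + x*(-a - 17) + 5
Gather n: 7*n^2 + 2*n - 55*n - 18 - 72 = 7*n^2 - 53*n - 90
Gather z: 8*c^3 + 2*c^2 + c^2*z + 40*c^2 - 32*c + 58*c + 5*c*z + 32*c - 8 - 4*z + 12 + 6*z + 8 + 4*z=8*c^3 + 42*c^2 + 58*c + z*(c^2 + 5*c + 6) + 12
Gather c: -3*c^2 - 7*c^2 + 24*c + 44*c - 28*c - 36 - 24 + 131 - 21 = -10*c^2 + 40*c + 50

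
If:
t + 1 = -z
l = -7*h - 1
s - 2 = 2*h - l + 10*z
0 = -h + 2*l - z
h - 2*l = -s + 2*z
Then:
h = -11/96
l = -19/96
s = -27/32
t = -23/32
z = -9/32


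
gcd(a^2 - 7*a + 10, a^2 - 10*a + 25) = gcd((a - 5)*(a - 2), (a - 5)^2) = a - 5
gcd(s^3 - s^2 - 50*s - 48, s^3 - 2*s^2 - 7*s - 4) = s + 1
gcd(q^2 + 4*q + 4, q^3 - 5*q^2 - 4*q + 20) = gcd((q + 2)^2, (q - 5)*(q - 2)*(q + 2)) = q + 2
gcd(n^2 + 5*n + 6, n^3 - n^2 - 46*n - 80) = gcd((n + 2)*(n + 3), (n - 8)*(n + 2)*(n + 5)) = n + 2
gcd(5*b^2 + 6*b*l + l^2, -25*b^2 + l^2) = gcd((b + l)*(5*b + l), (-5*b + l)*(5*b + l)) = 5*b + l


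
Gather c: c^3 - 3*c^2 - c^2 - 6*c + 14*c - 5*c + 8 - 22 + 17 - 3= c^3 - 4*c^2 + 3*c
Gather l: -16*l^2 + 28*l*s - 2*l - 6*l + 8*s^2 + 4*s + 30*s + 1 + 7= -16*l^2 + l*(28*s - 8) + 8*s^2 + 34*s + 8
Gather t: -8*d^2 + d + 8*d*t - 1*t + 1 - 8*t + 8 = -8*d^2 + d + t*(8*d - 9) + 9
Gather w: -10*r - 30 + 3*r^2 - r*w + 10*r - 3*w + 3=3*r^2 + w*(-r - 3) - 27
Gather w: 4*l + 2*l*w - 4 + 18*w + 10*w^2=4*l + 10*w^2 + w*(2*l + 18) - 4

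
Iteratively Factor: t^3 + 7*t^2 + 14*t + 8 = (t + 2)*(t^2 + 5*t + 4) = (t + 1)*(t + 2)*(t + 4)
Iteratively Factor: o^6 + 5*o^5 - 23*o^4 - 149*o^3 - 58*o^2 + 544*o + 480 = (o - 5)*(o^5 + 10*o^4 + 27*o^3 - 14*o^2 - 128*o - 96) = (o - 5)*(o + 4)*(o^4 + 6*o^3 + 3*o^2 - 26*o - 24) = (o - 5)*(o + 4)^2*(o^3 + 2*o^2 - 5*o - 6) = (o - 5)*(o + 1)*(o + 4)^2*(o^2 + o - 6) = (o - 5)*(o - 2)*(o + 1)*(o + 4)^2*(o + 3)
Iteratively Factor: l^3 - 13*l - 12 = (l + 1)*(l^2 - l - 12) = (l - 4)*(l + 1)*(l + 3)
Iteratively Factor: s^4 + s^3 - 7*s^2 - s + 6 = (s + 1)*(s^3 - 7*s + 6) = (s + 1)*(s + 3)*(s^2 - 3*s + 2) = (s - 1)*(s + 1)*(s + 3)*(s - 2)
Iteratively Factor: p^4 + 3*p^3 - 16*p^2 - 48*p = (p)*(p^3 + 3*p^2 - 16*p - 48) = p*(p - 4)*(p^2 + 7*p + 12) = p*(p - 4)*(p + 4)*(p + 3)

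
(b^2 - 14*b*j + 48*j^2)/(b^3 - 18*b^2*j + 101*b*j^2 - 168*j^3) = (b - 6*j)/(b^2 - 10*b*j + 21*j^2)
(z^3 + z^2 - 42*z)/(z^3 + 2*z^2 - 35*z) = (z - 6)/(z - 5)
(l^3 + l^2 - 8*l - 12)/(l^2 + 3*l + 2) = (l^2 - l - 6)/(l + 1)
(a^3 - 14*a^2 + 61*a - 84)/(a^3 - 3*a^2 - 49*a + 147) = (a - 4)/(a + 7)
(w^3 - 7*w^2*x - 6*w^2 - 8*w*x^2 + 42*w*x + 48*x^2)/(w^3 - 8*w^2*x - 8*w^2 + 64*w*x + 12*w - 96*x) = (w + x)/(w - 2)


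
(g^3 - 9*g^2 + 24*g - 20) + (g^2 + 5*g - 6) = g^3 - 8*g^2 + 29*g - 26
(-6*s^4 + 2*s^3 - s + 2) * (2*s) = -12*s^5 + 4*s^4 - 2*s^2 + 4*s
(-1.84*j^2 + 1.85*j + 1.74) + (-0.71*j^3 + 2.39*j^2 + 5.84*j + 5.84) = -0.71*j^3 + 0.55*j^2 + 7.69*j + 7.58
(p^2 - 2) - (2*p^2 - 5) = 3 - p^2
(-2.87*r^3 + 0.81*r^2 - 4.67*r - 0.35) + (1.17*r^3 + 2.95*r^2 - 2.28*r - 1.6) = -1.7*r^3 + 3.76*r^2 - 6.95*r - 1.95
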